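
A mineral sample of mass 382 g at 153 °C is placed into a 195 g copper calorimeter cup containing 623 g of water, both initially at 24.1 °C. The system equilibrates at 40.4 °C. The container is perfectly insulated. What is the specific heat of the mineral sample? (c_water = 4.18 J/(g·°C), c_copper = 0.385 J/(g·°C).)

c ≈ 1.02 J/(g·°C)

Let T be the final temperature. ΣQ_i = 0:
382·c·(40.4 − 153) + 623·4.18·(40.4 − 24.1) + 195·0.385·(40.4 − 24.1) = 0
-43013 c = -43671
c = -43671/-43013 ≈ 1.015 J/(g·°C)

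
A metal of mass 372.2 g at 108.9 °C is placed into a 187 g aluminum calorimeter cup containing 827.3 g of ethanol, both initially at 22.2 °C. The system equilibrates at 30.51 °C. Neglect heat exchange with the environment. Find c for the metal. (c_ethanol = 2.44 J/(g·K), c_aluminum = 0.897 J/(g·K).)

Net heat exchanged in the isolated system is zero:
372.2·c·(30.51 − 108.9) + 827.3·2.44·(30.51 − 22.2) + 187·0.897·(30.51 − 22.2) = 0
-29177 c = -18169
c = -18169/-29177 ≈ 0.6227 J/(g·K)

c ≈ 0.623 J/(g·K)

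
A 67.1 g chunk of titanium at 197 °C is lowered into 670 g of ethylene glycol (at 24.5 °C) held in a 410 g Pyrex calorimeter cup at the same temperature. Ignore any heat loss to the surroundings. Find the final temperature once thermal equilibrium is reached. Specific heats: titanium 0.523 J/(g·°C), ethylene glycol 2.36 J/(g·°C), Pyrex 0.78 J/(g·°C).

T_f is the heat-capacity-weighted average of the initial temperatures:
T_f = (35.09*197 + 1581.2*24.5 + 319.8*24.5) / (35.09 + 1581.2 + 319.8)
    = 53488 / 1936.1 ≈ 27.63 °C

T_f ≈ 27.6 °C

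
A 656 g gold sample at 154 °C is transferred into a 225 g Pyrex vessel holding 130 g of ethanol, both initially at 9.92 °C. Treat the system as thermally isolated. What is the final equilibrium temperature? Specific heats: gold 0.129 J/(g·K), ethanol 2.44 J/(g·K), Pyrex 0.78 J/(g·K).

T_f ≈ 31.0 °C

Net heat exchanged in the isolated system is zero:
656*0.129*(T − 154) + 130*2.44*(T − 9.92) + 225*0.78*(T − 9.92) = 0
577.32 T = 17920
T = 17920 / 577.32 = 31 °C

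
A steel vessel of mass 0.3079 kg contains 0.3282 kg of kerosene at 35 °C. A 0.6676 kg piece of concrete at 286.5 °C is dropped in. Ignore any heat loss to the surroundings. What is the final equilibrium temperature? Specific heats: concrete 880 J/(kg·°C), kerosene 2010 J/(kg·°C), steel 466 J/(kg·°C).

T_f is the heat-capacity-weighted average of the initial temperatures:
T_f = (587.49*286.5 + 659.68*35 + 143.48*35) / (587.49 + 659.68 + 143.48)
    = 196426 / 1390.7 ≈ 141.25 °C

T_f ≈ 141.2 °C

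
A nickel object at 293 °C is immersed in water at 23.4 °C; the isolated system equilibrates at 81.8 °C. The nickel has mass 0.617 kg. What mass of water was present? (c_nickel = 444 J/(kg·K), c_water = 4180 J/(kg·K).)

m ≈ 0.237 kg

Heat lost by the nickel = heat gained by the water:
0.617·444·(293 − 81.8) = m·4180·(81.8 − 23.4)
244112 m = 57858  ⇒  m ≈ 0.237 kg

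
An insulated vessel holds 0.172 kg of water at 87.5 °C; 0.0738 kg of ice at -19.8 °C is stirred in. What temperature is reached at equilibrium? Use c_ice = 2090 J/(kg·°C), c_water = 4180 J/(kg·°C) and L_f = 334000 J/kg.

T_f ≈ 34.3 °C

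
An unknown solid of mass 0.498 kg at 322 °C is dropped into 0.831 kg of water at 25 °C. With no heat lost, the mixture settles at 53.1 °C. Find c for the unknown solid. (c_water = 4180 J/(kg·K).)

c ≈ 729 J/(kg·K)

m_s c (T_s − T_f) = m_water c_water (T_f − T_0):
0.498×c×(322 − 53.1) = 0.831×4180×(53.1 − 25)
133.91 c = 97608  ⇒  c ≈ 728.9 J/(kg·K)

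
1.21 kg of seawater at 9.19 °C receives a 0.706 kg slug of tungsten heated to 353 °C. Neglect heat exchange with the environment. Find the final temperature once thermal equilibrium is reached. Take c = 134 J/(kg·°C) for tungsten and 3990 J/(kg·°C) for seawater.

T_f ≈ 15.8 °C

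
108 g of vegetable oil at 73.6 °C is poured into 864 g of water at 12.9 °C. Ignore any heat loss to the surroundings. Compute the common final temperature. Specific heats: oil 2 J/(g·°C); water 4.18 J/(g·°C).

T_f ≈ 16.3 °C

Setting the total heat transfer to zero:
108·2·(T − 73.6) + 864·4.18·(T − 12.9) = 0
3827.5 T = 62486
T = 62486 / 3827.5 = 16.3 °C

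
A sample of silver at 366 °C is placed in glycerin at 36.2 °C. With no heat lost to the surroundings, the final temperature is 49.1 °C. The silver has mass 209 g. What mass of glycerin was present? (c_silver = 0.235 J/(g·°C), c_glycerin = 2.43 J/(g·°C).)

|Q_silver| = |Q_glycerin|:
209×0.235×(366 − 49.1) = m×2.43×(49.1 − 36.2)
31.35 m = 15565  ⇒  m ≈ 496.5 g

m ≈ 497 g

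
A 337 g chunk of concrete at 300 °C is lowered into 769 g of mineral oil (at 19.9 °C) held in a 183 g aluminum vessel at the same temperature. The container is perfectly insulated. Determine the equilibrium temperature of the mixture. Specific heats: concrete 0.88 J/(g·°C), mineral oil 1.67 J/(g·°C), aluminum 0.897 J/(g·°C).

T_f ≈ 67.5 °C

T_f = Σ m_i c_i T_i / Σ m_i c_i:
T_f = (296.56·300 + 1284.2·19.9 + 164.15·19.9) / (296.56 + 1284.2 + 164.15)
    = 117791 / 1744.9 ≈ 67.50 °C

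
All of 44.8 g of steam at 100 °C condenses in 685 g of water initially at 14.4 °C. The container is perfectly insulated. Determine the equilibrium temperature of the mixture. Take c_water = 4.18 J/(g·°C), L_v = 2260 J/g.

T_f ≈ 52.8 °C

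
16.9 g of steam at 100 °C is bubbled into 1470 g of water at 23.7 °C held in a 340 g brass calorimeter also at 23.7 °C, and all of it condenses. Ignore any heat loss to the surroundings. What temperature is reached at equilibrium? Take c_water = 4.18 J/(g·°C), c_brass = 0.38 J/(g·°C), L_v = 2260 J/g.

Let T be the final temperature. ΣQ_i = 0:
condense steam: −16.9·2260 = −38194
  condensate cools 100→T: 16.9·4.18·(T − 100) = 70.64(T − 100)
  original water: 6144.6(T − 23.7)
  brass cup: 340·0.38·(T − 23.7) = 129.2(T − 23.7)
6344.4 T = 38194 + 7064.2 + 148689 = 193947
T ≈ 30.57 °C (< 100 °C, so full condensation is consistent).

T_f ≈ 30.6 °C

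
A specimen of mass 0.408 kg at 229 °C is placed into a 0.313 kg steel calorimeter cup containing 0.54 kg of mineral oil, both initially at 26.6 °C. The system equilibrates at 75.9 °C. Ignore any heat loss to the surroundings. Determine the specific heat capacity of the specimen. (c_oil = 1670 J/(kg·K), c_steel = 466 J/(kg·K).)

c ≈ 827 J/(kg·K)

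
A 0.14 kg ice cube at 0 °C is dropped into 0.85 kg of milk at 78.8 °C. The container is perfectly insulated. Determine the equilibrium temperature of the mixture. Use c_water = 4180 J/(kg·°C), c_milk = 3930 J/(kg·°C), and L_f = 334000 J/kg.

T_f ≈ 55.1 °C

Energy balance with sensible and latent terms:
melt ice: 0.14×334000 = 46760
  meltwater 0→T: 0.14×4180×T = 585.2 T
  milk: 3340.5(T − 78.8)
3925.7 T = 263231 − 46760 = 216471
T ≈ 55.14 °C — above 0 °C, consistent with complete melting.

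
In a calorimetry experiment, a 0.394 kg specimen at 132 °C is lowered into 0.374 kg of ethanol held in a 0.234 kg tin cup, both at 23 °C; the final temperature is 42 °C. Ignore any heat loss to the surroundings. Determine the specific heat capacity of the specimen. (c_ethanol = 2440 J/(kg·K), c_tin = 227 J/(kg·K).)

c ≈ 517 J/(kg·K)

Let T be the final temperature. ΣQ_i = 0:
0.394×c×(42 − 132) + 0.374×2440×(42 − 23) + 0.234×227×(42 − 23) = 0
-35.46 c = -18348
c = -18348/-35.46 ≈ 517.4 J/(kg·K)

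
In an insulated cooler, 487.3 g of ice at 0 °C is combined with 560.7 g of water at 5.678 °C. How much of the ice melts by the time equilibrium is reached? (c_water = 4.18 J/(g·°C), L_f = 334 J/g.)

Cooling the water to 0 °C releases 560.7×4.18×5.678 = 13308 J.
Fully melting the ice requires m_ice L_f = 487.3×334 = 162758 J.
Since 13308 < 162758 J, not all the ice melts; equilibrium is at 0 °C.
m_melted×334 = 13308  ⇒  m_melted ≈ 39.84 g.

m_melted ≈ 39.8 g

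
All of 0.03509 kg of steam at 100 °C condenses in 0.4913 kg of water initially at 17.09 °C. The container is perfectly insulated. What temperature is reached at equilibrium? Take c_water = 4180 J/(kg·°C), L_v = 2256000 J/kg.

T_f ≈ 58.6 °C

Energy balance with sensible and latent terms:
condense steam: −0.03509·2256000 = −79163
  condensed water 100 °C→T: 146.68(T − 100)
  original water: 2053.6(T − 17.09)
2200.3 T = 79163 + 14668 + 35097 = 128927
T ≈ 58.60 °C (< 100 °C, so full condensation is consistent).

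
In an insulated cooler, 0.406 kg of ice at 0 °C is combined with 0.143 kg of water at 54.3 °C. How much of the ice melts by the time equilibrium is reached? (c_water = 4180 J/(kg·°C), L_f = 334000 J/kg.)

m_melted ≈ 0.0972 kg

Heat available from the water dropping to 0 °C: 0.143·4180·54.3 = 32457 J.
Fully melting the ice requires m_ice L_f = 0.406·334000 = 135604 J.
32457 J < 135604 J, so only part of the ice melts and the system sits at 0 °C.
m_melt = 32457 / L_f = 0.09718 kg.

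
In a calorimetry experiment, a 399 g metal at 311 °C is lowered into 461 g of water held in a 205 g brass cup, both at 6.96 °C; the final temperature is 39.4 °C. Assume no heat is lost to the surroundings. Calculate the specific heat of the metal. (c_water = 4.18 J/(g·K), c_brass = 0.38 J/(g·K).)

c ≈ 0.6 J/(g·K)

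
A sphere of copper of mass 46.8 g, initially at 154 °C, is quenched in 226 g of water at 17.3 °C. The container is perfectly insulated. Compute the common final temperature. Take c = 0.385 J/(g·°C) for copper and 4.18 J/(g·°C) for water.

T_f ≈ 19.9 °C

Heat lost by the copper equals heat gained by the water:
46.8*0.385*(154 − T) = 226*4.18*(T − 17.3)
18.02(154 − T) = 944.68(T − 17.3)
962.7 T = 19118  ⇒  T ≈ 19.86 °C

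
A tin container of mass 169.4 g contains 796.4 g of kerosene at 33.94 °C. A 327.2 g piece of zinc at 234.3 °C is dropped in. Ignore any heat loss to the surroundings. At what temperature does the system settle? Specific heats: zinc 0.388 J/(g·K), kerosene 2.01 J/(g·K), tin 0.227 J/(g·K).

T_f is the heat-capacity-weighted average of the initial temperatures:
T_f = (126.95*234.3 + 1600.8*33.94 + 38.45*33.94) / (126.95 + 1600.8 + 38.45)
    = 85380 / 1766.2 ≈ 48.34 °C

T_f ≈ 48.3 °C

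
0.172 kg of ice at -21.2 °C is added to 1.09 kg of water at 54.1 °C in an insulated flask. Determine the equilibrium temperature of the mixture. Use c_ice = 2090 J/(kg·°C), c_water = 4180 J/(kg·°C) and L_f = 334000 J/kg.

T_f ≈ 34.4 °C

Sum of m c ΔT and latent-heat terms is zero:
ice -21.2→0 °C: 0.172×2090×21.2 = 7621; fusion: m_ice L_f = 0.172×334000 = 57448; warm the meltwater: 718.96 T; water cools: 1.09×4180×(T − 54.1) = 4556.2(T − 54.1)
5275.2 T = 246490 − 65069 = 181421
T ≈ 34.39 °C. Since T > 0 °C, the all-ice-melts assumption holds.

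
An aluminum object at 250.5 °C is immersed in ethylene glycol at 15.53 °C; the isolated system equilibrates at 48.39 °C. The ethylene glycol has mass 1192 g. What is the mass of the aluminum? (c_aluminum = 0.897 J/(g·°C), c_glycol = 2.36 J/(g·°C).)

Let T be the final temperature. ΣQ_i = 0:
m×0.897×(48.39 − 250.5) + 1192×2.36×(48.39 − 15.53) = 0
-181.29 m = -92439
m = -92439/-181.29 ≈ 509.9 g

m ≈ 510 g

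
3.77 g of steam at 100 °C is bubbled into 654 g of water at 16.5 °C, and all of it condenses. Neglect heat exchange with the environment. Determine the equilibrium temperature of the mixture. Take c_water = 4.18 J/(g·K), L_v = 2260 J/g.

T_f ≈ 20.1 °C

Energy balance with sensible and latent terms:
steam→water at 100 °C releases m L_v = 3.77×2260 = 8520.2
  condensate cools 100→T: 3.77×4.18×(T − 100) = 15.76(T − 100)
  original water: 2733.7(T − 16.5)
2749.5 T = 8520.2 + 1575.9 + 45106 = 55202
T ≈ 20.08 °C (< 100 °C, so full condensation is consistent).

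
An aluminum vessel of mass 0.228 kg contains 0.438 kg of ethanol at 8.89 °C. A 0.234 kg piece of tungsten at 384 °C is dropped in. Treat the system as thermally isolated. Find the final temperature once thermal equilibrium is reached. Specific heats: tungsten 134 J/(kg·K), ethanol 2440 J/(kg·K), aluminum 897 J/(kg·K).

Net heat exchanged in the isolated system is zero:
0.234*134*(T − 384) + 0.438*2440*(T − 8.89) + 0.228*897*(T − 8.89) = 0
(31.36 + 1068.7 + 204.52) T = 31.36*384 + 1068.7*8.89 + 204.52*8.89
T = 23360 / 1304.6 = 17.9 °C

T_f ≈ 17.9 °C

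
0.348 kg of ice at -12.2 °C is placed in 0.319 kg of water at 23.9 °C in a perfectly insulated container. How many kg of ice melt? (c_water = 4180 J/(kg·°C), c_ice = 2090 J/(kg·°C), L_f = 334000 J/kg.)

m_melted ≈ 0.0688 kg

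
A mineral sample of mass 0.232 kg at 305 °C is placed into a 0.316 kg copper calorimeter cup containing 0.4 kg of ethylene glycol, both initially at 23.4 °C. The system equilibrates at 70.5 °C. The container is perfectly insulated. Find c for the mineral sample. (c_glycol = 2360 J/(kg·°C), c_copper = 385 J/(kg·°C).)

c ≈ 923 J/(kg·°C)

Taking heat into each body as positive, Σ m c ΔT = 0:
0.232·c·(70.5 − 305) + 0.4·2360·(70.5 − 23.4) + 0.316·385·(70.5 − 23.4) = 0
-54.4 c = -50193
c = -50193/-54.4 ≈ 922.6 J/(kg·°C)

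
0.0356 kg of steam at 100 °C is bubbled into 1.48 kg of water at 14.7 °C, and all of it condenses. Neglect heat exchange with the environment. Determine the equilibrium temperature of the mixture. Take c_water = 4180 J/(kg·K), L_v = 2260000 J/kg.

T_f ≈ 29.4 °C

Heat gained plus heat lost sum to zero:
steam→water at 100 °C releases m L_v = 0.0356·2260000 = 80456; condensate cools 100→T: 0.0356·4180·(T − 100) = 148.81(T − 100); original water: 6186.4(T − 14.7)
6335.2 T = 80456 + 14881 + 90940 = 186277
T ≈ 29.40 °C — below 100 °C, confirming all the steam condensed.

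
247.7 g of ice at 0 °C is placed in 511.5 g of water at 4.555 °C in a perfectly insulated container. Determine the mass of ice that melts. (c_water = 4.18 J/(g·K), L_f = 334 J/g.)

m_melted ≈ 29.2 g

Cooling the water to 0 °C releases 511.5·4.18·4.555 = 9738.9 J.
Fully melting the ice requires m_ice L_f = 247.7·334 = 82732 J.
9738.9 J < 82732 J, so only part of the ice melts and the system sits at 0 °C.
m_melt = 9738.9 / L_f = 29.16 g.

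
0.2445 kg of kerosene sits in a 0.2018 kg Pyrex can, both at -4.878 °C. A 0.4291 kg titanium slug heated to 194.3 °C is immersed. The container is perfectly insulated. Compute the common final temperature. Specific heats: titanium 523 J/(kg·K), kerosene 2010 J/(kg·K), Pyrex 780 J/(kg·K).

T_f ≈ 46.3 °C

Net heat exchanged in the isolated system is zero:
0.4291*523*(T − 194.3) + 0.2445*2010*(T − (-4.878)) + 0.2018*780*(T − (-4.878)) = 0
873.27 T = 40440
T = 40440 / 873.27 = 46.3 °C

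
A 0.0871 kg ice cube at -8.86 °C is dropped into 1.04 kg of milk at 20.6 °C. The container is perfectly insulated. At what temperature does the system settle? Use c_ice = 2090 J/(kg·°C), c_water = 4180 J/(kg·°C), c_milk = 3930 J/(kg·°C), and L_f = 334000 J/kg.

T_f ≈ 12.0 °C

Conservation of energy gives ΣQ = 0:
ice -8.86→0 °C: 0.0871·2090·8.86 = 1612.9
  fusion: m_ice L_f = 0.0871·334000 = 29091
  meltwater 0→T: 0.0871·4180·T = 364.08 T
  milk cools: 1.04·3930·(T − 20.6) = 4087.2(T − 20.6)
4451.3 T = 84196 − 30704 = 53492
T ≈ 12.02 °C. Since T > 0 °C, the all-ice-melts assumption holds.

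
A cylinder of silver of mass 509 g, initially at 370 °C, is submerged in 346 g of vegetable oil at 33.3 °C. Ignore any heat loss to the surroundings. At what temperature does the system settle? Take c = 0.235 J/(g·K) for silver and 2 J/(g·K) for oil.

T_f ≈ 82.9 °C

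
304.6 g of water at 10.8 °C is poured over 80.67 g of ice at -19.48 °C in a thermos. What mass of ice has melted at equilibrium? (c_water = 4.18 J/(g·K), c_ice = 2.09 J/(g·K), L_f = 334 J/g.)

Heat available from the water dropping to 0 °C: 304.6×4.18×10.8 = 13751 J.
Of that, 80.67×2.09×19.48 = 3284.3 J goes to bring the ice to 0 °C, leaving 10467 J.
Fully melting the ice requires m_ice L_f = 80.67×334 = 26944 J.
10467 J < 26944 J, so only part of the ice melts and the system sits at 0 °C.
m_melted×334 = 10467  ⇒  m_melted ≈ 31.34 g.

m_melted ≈ 31.3 g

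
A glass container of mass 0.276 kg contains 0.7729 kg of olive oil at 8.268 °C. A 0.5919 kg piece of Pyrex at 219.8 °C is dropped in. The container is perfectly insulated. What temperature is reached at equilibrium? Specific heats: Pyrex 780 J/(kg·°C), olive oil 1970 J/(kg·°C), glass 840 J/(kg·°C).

T_f ≈ 52.3 °C

Heat gained plus heat lost sum to zero:
0.5919·780·(T − 219.8) + 0.7729·1970·(T − 8.268) + 0.276·840·(T − 8.268) = 0
461.68(T − 219.8) + 1522.6(T − 8.268) + 231.84(T − 8.268) = 0
2216.1 T = 115984
T = 115984/2216.1 ≈ 52.34 °C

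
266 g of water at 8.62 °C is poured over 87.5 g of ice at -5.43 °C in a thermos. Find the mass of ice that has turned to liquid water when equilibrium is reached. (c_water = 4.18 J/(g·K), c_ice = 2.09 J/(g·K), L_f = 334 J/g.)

m_melted ≈ 25.7 g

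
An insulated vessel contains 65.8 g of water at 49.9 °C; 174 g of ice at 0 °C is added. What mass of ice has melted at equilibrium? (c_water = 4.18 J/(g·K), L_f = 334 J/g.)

m_melted ≈ 41.1 g

Cooling the water to 0 °C releases 65.8×4.18×49.9 = 13725 J.
Fully melting the ice requires m_ice L_f = 174×334 = 58116 J.
Since 13725 < 58116 J, not all the ice melts; equilibrium is at 0 °C.
Mass melted = 13725/334 ≈ 41.09 g.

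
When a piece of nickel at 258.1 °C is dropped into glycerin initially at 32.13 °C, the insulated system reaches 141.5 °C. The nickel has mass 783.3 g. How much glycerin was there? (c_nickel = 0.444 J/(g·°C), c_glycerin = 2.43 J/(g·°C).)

m ≈ 153 g

Let T be the final temperature. ΣQ_i = 0:
783.3·0.444·(141.5 − 258.1) + m·2.43·(141.5 − 32.13) = 0
265.77 m = 40552
m = 40552/265.77 ≈ 152.6 g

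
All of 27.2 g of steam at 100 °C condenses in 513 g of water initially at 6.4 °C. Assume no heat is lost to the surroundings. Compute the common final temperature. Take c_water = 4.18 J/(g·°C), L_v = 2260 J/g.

Energy conservation, ΣQ = 0:
latent heat released on condensation: 27.2×2260 = 61472; condensate cools 100→T: 27.2×4.18×(T − 100) = 113.7(T − 100); original water: 2144.3(T − 6.4)
2258 T = 61472 + 11370 + 13724 = 86565
T ≈ 38.34 °C (< 100 °C, so full condensation is consistent).

T_f ≈ 38.3 °C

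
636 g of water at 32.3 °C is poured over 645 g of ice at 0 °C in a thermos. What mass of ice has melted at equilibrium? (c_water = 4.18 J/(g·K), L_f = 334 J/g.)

Heat available from the water dropping to 0 °C: 636×4.18×32.3 = 85869 J.
To melt every bit of ice: 645×334 = 215430 J.
Since 85869 < 215430 J, not all the ice melts; equilibrium is at 0 °C.
Mass melted = 85869/334 ≈ 257.1 g.

m_melted ≈ 257 g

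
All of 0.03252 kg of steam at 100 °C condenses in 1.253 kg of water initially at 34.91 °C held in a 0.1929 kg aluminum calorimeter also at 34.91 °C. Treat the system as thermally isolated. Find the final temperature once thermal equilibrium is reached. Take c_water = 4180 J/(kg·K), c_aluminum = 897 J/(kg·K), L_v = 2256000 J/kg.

T_f ≈ 49.7 °C

Taking heat into each body as positive, Σ m c ΔT = 0:
steam→water at 100 °C releases m L_v = 0.03252×2256000 = 73365
  condensate cools 100→T: 0.03252×4180×(T − 100) = 135.93(T − 100)
  water warms: 1.253×4180×(T − 34.91) = 5237.5(T − 34.91)
  aluminum cup: 0.1929×897×(T − 34.91) = 173.03(T − 34.91)
5546.5 T = 73365 + 13593 + 188883 = 275842
T ≈ 49.73 °C — below 100 °C, confirming all the steam condensed.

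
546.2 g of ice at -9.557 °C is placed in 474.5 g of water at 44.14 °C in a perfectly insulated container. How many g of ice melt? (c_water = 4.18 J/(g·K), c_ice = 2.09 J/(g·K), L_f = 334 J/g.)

Cooling the water to 0 °C releases 474.5·4.18·44.14 = 87548 J.
Of that, 546.2·2.09·9.557 = 10910 J goes to bring the ice to 0 °C, leaving 76638 J.
To melt every bit of ice: 546.2·334 = 182431 J.
That's not enough to melt it all — equilibrium is at 0 °C with ice remaining.
Mass melted = 76638/334 ≈ 229.5 g.

m_melted ≈ 229 g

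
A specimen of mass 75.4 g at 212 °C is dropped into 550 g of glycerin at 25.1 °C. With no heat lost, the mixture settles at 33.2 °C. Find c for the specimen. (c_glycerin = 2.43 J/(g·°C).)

c ≈ 0.803 J/(g·°C)

Heat lost by the specimen = heat gained by the glycerin:
75.4×c×(212 − 33.2) = 550×2.43×(33.2 − 25.1)
13482 c = 10826  ⇒  c ≈ 0.803 J/(g·°C)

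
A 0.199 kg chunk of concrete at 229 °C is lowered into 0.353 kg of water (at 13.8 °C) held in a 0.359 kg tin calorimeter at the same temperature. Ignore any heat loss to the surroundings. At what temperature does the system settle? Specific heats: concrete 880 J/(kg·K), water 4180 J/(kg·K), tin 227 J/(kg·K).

T_f ≈ 35.6 °C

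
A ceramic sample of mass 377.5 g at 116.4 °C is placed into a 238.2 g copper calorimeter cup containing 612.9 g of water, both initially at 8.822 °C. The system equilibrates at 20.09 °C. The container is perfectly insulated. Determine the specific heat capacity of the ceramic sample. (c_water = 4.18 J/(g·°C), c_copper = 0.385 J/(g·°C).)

c ≈ 0.822 J/(g·°C)

Let T be the final temperature. ΣQ_i = 0:
377.5×c×(20.09 − 116.4) + 612.9×4.18×(20.09 − 8.822) + 238.2×0.385×(20.09 − 8.822) = 0
-36357 c = -29901
c = -29901/-36357 ≈ 0.8224 J/(g·°C)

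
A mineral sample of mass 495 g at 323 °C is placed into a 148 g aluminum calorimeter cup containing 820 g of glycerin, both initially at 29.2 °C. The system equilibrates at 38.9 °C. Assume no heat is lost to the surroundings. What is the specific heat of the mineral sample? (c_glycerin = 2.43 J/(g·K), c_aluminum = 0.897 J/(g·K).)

Let T be the final temperature. ΣQ_i = 0:
495×c×(38.9 − 323) + 820×2.43×(38.9 − 29.2) + 148×0.897×(38.9 − 29.2) = 0
-140630 c = -20616
c = -20616/-140630 ≈ 0.1466 J/(g·K)

c ≈ 0.147 J/(g·K)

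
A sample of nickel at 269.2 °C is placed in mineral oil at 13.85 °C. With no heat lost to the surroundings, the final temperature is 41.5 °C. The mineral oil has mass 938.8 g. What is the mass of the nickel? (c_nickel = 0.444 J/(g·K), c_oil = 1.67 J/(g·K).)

m ≈ 429 g

|Q_nickel| = |Q_oil|:
m·0.444·(269.2 − 41.5) = 938.8·1.67·(41.5 − 13.85)
101.1 m = 43350  ⇒  m ≈ 428.8 g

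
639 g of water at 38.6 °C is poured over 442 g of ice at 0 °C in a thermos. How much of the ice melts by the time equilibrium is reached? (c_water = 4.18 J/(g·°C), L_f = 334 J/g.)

m_melted ≈ 309 g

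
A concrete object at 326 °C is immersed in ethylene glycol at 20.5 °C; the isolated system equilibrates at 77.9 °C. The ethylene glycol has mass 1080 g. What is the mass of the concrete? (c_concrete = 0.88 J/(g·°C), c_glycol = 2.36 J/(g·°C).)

Heat lost by the concrete = heat gained by the glycol:
m·0.88·(326 − 77.9) = 1080·2.36·(77.9 − 20.5)
218.33 m = 146301  ⇒  m ≈ 670.1 g

m ≈ 670 g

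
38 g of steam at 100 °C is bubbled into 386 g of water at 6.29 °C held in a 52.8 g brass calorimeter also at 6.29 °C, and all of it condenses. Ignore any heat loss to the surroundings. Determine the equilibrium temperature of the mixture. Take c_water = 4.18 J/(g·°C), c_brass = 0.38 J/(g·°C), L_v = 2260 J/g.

T_f ≈ 62.5 °C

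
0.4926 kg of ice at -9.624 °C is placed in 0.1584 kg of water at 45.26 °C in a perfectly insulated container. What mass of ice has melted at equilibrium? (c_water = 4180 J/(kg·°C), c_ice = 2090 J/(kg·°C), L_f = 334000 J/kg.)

m_melted ≈ 0.0601 kg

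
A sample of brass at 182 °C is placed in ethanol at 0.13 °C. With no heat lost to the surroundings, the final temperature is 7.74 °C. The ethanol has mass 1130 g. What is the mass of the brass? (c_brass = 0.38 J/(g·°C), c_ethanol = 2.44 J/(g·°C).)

m ≈ 317 g

Heat gained plus heat lost sum to zero:
m·0.38·(7.74 − 182) + 1130·2.44·(7.74 − 0.13) = 0
-66.22 m = -20982
m = -20982/-66.22 ≈ 316.9 g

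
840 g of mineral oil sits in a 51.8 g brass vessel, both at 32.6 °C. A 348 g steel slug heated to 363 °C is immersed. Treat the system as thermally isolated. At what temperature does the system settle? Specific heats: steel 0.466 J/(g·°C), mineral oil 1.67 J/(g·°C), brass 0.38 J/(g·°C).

T_f = Σ m_i c_i T_i / Σ m_i c_i:
T_f = (162.17*363 + 1402.8*32.6 + 19.68*32.6) / (162.17 + 1402.8 + 19.68)
    = 105240 / 1584.7 ≈ 66.41 °C

T_f ≈ 66.4 °C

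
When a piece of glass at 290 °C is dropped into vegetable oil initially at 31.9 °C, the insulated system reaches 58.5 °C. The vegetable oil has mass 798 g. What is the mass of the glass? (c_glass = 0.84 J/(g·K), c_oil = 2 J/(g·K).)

Heat lost by the glass = heat gained by the oil:
m×0.84×(290 − 58.5) = 798×2×(58.5 − 31.9)
194.46 m = 42454  ⇒  m ≈ 218.3 g

m ≈ 218 g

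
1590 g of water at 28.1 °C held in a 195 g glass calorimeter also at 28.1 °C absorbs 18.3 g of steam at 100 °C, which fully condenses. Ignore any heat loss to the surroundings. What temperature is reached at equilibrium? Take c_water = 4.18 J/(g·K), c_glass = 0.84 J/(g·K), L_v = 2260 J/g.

T_f ≈ 34.9 °C

Energy conservation, ΣQ = 0:
steam→water at 100 °C releases m L_v = 18.3×2260 = 41358; condensate cools 100→T: 18.3×4.18×(T − 100) = 76.49(T − 100); original water: 6646.2(T − 28.1); glass cup: 195×0.84×(T − 28.1) = 163.8(T − 28.1)
6886.5 T = 41358 + 7649.4 + 191361 = 240368
T ≈ 34.90 °C — below 100 °C, confirming all the steam condensed.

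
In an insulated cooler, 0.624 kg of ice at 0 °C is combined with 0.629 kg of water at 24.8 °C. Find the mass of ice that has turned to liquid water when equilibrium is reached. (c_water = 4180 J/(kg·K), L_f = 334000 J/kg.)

m_melted ≈ 0.195 kg

Cooling the water to 0 °C releases 0.629·4180·24.8 = 65205 J.
Melting all 0.624 kg of ice would need 0.624·334000 = 208416 J.
That's not enough to melt it all — equilibrium is at 0 °C with ice remaining.
m_melted·334000 = 65205  ⇒  m_melted ≈ 0.1952 kg.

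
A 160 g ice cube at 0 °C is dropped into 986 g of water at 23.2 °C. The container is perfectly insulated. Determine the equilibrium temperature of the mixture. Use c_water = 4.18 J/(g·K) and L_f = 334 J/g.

Sum of m c ΔT and latent-heat terms is zero:
melt ice: 160·334 = 53440; meltwater 0→T: 160·4.18·T = 668.8 T; water cools: 986·4.18·(T − 23.2) = 4121.5(T − 23.2)
4790.3 T = 95618 − 53440 = 42178
T ≈ 8.80 °C — above 0 °C, consistent with complete melting.

T_f ≈ 8.8 °C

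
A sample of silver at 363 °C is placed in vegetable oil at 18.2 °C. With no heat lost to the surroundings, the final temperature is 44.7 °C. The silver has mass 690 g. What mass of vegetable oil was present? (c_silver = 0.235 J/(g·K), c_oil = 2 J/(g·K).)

m ≈ 974 g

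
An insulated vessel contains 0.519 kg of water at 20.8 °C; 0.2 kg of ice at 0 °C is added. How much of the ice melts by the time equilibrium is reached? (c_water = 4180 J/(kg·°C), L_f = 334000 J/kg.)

m_melted ≈ 0.135 kg

Heat available from the water dropping to 0 °C: 0.519×4180×20.8 = 45124 J.
To melt every bit of ice: 0.2×334000 = 66800 J.
That's not enough to melt it all — equilibrium is at 0 °C with ice remaining.
Mass melted = 45124/334000 ≈ 0.1351 kg.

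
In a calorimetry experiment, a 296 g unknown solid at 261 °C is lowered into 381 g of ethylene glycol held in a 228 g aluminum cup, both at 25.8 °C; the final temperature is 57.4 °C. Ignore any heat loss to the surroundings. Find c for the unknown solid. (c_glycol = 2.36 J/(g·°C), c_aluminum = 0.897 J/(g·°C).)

Net heat exchanged in the isolated system is zero:
296×c×(57.4 − 261) + 381×2.36×(57.4 − 25.8) + 228×0.897×(57.4 − 25.8) = 0
-60266 c = -34876
c = -34876/-60266 ≈ 0.5787 J/(g·°C)

c ≈ 0.579 J/(g·°C)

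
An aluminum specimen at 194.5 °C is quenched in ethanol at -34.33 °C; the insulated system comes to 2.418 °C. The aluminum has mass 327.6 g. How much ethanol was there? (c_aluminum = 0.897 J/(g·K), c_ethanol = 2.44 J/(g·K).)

m ≈ 630 g

Conservation of energy gives ΣQ = 0:
327.6·0.897·(2.418 − 194.5) + m·2.44·(2.418 − (-34.33)) = 0
89.67 m = 56445
m = 56445/89.67 ≈ 629.5 g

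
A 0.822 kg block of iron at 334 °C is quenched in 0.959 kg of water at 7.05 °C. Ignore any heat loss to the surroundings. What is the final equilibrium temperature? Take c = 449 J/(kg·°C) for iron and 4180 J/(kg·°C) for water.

T_f ≈ 34.6 °C

Taking heat into each body as positive, Σ m c ΔT = 0:
0.822*449*(T − 334) + 0.959*4180*(T − 7.05) = 0
369.08(T − 334) + 4008.6(T − 7.05) = 0
4377.7 T = 151533
T = 151533 / 4377.7 = 34.6 °C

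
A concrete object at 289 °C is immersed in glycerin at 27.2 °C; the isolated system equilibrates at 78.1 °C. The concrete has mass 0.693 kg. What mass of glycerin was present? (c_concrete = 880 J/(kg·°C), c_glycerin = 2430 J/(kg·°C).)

m ≈ 1.04 kg

|Q_concrete| = |Q_glycerin|:
0.693·880·(289 − 78.1) = m·2430·(78.1 − 27.2)
123687 m = 128615  ⇒  m ≈ 1.04 kg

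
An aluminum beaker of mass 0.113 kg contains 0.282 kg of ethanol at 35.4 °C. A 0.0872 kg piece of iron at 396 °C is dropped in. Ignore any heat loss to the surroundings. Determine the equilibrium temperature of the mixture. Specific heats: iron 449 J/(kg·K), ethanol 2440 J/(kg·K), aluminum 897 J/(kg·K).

T_f ≈ 52.4 °C

Heat gained plus heat lost sum to zero:
0.0872×449×(T − 396) + 0.282×2440×(T − 35.4) + 0.113×897×(T − 35.4) = 0
39.15(T − 396) + 688.08(T − 35.4) + 101.36(T − 35.4) = 0
828.59 T = 43451
T = 43451/828.59 ≈ 52.44 °C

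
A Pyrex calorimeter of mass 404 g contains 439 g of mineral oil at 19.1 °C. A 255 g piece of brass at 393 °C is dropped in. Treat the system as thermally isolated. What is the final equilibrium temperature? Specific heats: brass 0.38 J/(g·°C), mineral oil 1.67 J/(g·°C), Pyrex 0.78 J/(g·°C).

T_f ≈ 50.7 °C

With ΣQ=0 the equilibrium temperature is the m·c-weighted mean:
T_f = (96.9·393 + 733.13·19.1 + 315.12·19.1) / (96.9 + 733.13 + 315.12)
    = 58103 / 1145.2 ≈ 50.74 °C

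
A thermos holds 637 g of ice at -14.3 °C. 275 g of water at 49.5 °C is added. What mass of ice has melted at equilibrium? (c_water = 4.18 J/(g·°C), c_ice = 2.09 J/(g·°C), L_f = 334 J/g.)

Water can give up m c ΔT = 275×4.18×49.5 = 56900 J before reaching 0 °C.
Of that, 637×2.09×14.3 = 19038 J goes to bring the ice to 0 °C, leaving 37862 J.
To melt every bit of ice: 637×334 = 212758 J.
Since 37862 < 212758 J, not all the ice melts; equilibrium is at 0 °C.
m_melt = 37862 / L_f = 113.4 g.

m_melted ≈ 113 g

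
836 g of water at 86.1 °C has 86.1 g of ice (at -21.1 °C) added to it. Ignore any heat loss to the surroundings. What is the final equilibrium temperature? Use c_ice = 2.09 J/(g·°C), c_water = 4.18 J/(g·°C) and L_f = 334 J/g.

T_f ≈ 69.6 °C

Energy balance with sensible and latent terms:
ice -21.1→0 °C: 86.1·2.09·21.1 = 3796.9
  fusion: m_ice L_f = 86.1·334 = 28757
  warm the meltwater: 359.9 T
  water: 3494.5(T − 86.1)
3854.4 T = 300875 − 32554 = 268320
T ≈ 69.61 °C (positive, so assuming full melt was valid).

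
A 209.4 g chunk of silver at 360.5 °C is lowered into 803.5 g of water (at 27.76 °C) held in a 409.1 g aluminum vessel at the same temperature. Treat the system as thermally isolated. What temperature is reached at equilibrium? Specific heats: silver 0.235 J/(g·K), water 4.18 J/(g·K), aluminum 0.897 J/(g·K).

T_f ≈ 32.1 °C

Energy conservation, ΣQ = 0:
209.4×0.235×(T − 360.5) + 803.5×4.18×(T − 27.76) + 409.1×0.897×(T − 27.76) = 0
49.21(T − 360.5) + 3358.6(T − 27.76) + 366.96(T − 27.76) = 0
3774.8 T = 121162
T ≈ 32.10 °C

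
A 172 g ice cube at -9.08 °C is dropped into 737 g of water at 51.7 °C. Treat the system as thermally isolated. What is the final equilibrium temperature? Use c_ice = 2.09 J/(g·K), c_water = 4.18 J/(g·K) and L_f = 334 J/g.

T_f ≈ 25.9 °C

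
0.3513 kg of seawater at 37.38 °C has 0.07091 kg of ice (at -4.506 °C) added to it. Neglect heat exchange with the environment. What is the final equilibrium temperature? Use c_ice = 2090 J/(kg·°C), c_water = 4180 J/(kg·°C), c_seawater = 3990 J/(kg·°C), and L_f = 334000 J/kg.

T_f ≈ 16.5 °C

Conservation of energy gives ΣQ = 0:
warm ice to 0 °C: 0.07091×2090×(0 − (-4.506)) = 667.8
  latent heat to melt: 0.07091×334000 = 23684
  warm the meltwater: 296.4 T
  seawater: 1401.7(T − 37.38)
1698.1 T = 52395 − 24352 = 28043
T ≈ 16.51 °C — above 0 °C, consistent with complete melting.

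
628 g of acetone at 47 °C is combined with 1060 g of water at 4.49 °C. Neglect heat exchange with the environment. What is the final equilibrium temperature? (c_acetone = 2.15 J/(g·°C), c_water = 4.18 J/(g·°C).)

Taking heat into each body as positive, Σ m c ΔT = 0:
628*2.15*(T − 47) + 1060*4.18*(T − 4.49) = 0
1350.2(T − 47) + 4430.8(T − 4.49) = 0
5781 T = 83354
T ≈ 14.42 °C

T_f ≈ 14.4 °C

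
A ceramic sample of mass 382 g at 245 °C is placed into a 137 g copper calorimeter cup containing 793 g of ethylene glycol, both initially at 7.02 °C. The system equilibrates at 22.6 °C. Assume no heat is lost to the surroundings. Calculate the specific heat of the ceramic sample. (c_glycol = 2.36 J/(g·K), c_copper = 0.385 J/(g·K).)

c ≈ 0.353 J/(g·K)

Heat gained plus heat lost sum to zero:
382·c·(22.6 − 245) + 793·2.36·(22.6 − 7.02) + 137·0.385·(22.6 − 7.02) = 0
-84957 c = -29979
c = -29979/-84957 ≈ 0.3529 J/(g·K)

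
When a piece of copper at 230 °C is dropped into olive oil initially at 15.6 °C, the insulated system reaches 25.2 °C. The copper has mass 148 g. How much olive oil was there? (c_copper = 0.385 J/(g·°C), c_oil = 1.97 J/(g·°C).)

m ≈ 617 g

Net heat exchanged in the isolated system is zero:
148·0.385·(25.2 − 230) + m·1.97·(25.2 − 15.6) = 0
18.91 m = 11670
m = 11670/18.91 ≈ 617 g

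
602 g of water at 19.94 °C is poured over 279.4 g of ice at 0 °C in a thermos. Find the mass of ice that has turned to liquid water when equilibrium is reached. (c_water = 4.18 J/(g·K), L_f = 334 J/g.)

Cooling the water to 0 °C releases 602·4.18·19.94 = 50176 J.
To melt every bit of ice: 279.4·334 = 93320 J.
Since 50176 < 93320 J, not all the ice melts; equilibrium is at 0 °C.
m_melted·334 = 50176  ⇒  m_melted ≈ 150.2 g.

m_melted ≈ 150 g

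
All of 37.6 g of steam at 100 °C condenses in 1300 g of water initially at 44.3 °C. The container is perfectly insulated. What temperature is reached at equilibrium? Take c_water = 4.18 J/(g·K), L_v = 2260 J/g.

Heat gained plus heat lost sum to zero:
steam→water at 100 °C releases m L_v = 37.6×2260 = 84976; condensate cools 100→T: 37.6×4.18×(T − 100) = 157.17(T − 100); water warms: 1300×4.18×(T − 44.3) = 5434(T − 44.3)
5591.2 T = 84976 + 15717 + 240726 = 341419
T ≈ 61.06 °C (< 100 °C, so full condensation is consistent).

T_f ≈ 61.1 °C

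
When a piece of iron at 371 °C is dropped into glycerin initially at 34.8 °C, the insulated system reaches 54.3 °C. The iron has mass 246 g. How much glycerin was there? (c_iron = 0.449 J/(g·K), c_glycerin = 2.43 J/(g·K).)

m ≈ 738 g

Heat gained plus heat lost sum to zero:
246·0.449·(54.3 − 371) + m·2.43·(54.3 − 34.8) = 0
47.39 m = 34981
m = 34981/47.39 ≈ 738.2 g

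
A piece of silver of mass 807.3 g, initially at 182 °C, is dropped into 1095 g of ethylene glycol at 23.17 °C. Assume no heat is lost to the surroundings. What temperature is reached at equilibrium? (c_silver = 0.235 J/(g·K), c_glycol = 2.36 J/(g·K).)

|Q_silver| = |Q_glycol|:
807.3·0.235·(182 − T) = 1095·2.36·(T − 23.17)
189.72(182 − T) = 2584.2(T − 23.17)
2773.9 T = 94404  ⇒  T ≈ 34.03 °C

T_f ≈ 34.0 °C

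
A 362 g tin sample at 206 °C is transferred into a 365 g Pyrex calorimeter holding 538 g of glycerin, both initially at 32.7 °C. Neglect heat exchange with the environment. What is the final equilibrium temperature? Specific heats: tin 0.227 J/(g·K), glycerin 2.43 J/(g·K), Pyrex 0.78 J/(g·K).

T_f ≈ 41.2 °C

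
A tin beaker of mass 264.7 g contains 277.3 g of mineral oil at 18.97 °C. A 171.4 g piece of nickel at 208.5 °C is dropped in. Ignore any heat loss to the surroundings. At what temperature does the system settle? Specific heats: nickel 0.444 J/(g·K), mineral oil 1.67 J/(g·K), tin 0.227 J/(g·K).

T_f ≈ 43.0 °C

Energy conservation, ΣQ = 0:
171.4·0.444·(T − 208.5) + 277.3·1.67·(T − 18.97) + 264.7·0.227·(T − 18.97) = 0
76.1(T − 208.5) + 463.09(T − 18.97) + 60.09(T − 18.97) = 0
599.28 T = 25792
T ≈ 43.04 °C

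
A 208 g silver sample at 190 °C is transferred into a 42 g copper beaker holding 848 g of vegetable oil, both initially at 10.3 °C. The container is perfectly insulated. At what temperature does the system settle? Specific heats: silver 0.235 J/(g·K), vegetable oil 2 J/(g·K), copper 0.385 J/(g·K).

T_f = Σ m_i c_i T_i / Σ m_i c_i:
T_f = (48.88×190 + 1696×10.3 + 16.17×10.3) / (48.88 + 1696 + 16.17)
    = 26923 / 1761 ≈ 15.29 °C

T_f ≈ 15.3 °C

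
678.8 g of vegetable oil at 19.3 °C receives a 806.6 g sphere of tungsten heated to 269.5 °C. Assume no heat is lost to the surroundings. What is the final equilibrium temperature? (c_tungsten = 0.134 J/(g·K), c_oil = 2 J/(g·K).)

T_f ≈ 37.8 °C

|Q_tungsten| = |Q_oil|:
806.6×0.134×(269.5 − T) = 678.8×2×(T − 19.3)
108.08(269.5 − T) = 1357.6(T − 19.3)
1465.7 T = 55330  ⇒  T ≈ 37.75 °C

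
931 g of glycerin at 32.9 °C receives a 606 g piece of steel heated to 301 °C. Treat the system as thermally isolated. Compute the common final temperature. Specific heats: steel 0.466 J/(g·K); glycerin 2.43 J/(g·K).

T_f ≈ 62.7 °C

Let T be the final temperature. ΣQ_i = 0:
606·0.466·(T − 301) + 931·2.43·(T − 32.9) = 0
282.4(T − 301) + 2262.3(T − 32.9) = 0
2544.7 T = 159432
T = 159432 / 2544.7 = 62.7 °C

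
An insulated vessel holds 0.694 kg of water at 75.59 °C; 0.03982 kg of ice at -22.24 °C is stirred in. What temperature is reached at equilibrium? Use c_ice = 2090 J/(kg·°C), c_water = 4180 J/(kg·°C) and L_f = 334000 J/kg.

T_f ≈ 66.5 °C

Energy balance with sensible and latent terms:
ice -22.24→0 °C: 0.03982×2090×22.24 = 1850.9; fusion: m_ice L_f = 0.03982×334000 = 13300; meltwater 0→T: 0.03982×4180×T = 166.45 T; water: 2900.9(T − 75.59)
3067.4 T = 219281 − 15151 = 204130
T ≈ 66.55 °C. Since T > 0 °C, the all-ice-melts assumption holds.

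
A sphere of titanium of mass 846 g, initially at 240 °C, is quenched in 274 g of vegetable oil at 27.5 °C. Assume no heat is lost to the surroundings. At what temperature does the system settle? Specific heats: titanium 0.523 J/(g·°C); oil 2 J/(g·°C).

T_f ≈ 122.4 °C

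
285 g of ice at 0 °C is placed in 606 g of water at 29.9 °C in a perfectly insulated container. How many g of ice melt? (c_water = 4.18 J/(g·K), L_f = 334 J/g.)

Heat available from the water dropping to 0 °C: 606×4.18×29.9 = 75739 J.
Melting all 285 g of ice would need 285×334 = 95190 J.
That's not enough to melt it all — equilibrium is at 0 °C with ice remaining.
Mass melted = 75739/334 ≈ 226.8 g.

m_melted ≈ 227 g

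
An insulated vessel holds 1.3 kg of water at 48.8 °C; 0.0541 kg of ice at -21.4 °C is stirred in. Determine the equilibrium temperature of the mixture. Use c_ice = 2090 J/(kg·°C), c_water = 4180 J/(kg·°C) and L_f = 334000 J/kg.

Let T be the final temperature. ΣQ_i = 0:
warm ice to 0 °C: 0.0541·2090·(0 − (-21.4)) = 2419.7
  melt ice: 0.0541·334000 = 18069
  meltwater 0→T: 0.0541·4180·T = 226.14 T
  water cools: 1.3·4180·(T − 48.8) = 5434(T − 48.8)
5660.1 T = 265179 − 20489 = 244690
T ≈ 43.23 °C (positive, so assuming full melt was valid).

T_f ≈ 43.2 °C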